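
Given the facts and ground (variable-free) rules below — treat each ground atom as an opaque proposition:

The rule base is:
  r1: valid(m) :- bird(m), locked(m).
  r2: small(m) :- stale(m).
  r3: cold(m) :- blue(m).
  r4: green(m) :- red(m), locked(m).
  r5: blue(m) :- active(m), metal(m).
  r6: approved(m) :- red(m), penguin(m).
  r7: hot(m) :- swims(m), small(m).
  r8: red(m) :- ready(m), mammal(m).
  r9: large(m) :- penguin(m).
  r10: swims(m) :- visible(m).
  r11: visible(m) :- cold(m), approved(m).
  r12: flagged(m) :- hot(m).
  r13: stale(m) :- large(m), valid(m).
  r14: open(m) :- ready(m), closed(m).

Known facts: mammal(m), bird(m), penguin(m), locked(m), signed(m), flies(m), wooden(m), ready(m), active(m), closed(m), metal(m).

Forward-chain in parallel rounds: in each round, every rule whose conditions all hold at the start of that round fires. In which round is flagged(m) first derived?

[1] r1 [valid(m) :- bird(m), locked(m).]; r5 [blue(m) :- active(m), metal(m).]; r8 [red(m) :- ready(m), mammal(m).]; r9 [large(m) :- penguin(m).]; r14 [open(m) :- ready(m), closed(m).]. ⇒ new: valid(m), blue(m), red(m), large(m), open(m).
[2] r3 [cold(m) :- blue(m).]; r4 [green(m) :- red(m), locked(m).]; r6 [approved(m) :- red(m), penguin(m).]; r13 [stale(m) :- large(m), valid(m).]. ⇒ new: cold(m), green(m), approved(m), stale(m).
[3] r2 [small(m) :- stale(m).]; r11 [visible(m) :- cold(m), approved(m).]. ⇒ new: small(m), visible(m).
[4] r10 [swims(m) :- visible(m).]. ⇒ new: swims(m).
[5] r7 [hot(m) :- swims(m), small(m).]. ⇒ new: hot(m).
[6] r12 [flagged(m) :- hot(m).]. ⇒ new: flagged(m).
flagged(m) first appears in round 6.

6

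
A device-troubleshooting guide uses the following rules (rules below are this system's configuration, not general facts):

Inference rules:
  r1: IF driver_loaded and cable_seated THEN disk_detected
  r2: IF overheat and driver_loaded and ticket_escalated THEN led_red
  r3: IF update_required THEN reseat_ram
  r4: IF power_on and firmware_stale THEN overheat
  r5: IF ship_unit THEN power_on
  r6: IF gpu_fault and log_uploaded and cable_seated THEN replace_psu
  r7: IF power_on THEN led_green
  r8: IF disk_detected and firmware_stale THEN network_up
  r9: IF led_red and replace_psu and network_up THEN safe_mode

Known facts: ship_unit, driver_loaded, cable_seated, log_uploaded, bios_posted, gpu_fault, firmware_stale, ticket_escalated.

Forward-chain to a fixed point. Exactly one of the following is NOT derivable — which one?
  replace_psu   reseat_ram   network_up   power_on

reseat_ram

Round 1 — r1, r5, r6, derive disk_detected, power_on, replace_psu.
Round 2 — r4, r7, r8, derive overheat, led_green, network_up.
Round 3 — r2, derive led_red.
Round 4 — r9, derive safe_mode.
Derived: network_up (round 2), power_on (round 1), replace_psu (round 1). reseat_ram never appears in any round.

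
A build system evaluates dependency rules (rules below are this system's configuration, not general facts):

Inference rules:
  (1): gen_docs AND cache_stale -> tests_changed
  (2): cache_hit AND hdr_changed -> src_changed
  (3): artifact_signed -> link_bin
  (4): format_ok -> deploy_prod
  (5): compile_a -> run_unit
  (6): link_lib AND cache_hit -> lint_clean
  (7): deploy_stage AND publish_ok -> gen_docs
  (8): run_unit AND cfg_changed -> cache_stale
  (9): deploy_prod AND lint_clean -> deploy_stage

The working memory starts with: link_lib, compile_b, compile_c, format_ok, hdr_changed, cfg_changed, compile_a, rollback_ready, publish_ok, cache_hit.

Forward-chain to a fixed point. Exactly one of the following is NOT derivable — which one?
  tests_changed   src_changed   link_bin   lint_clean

link_bin

Round 1: (2) [cache_hit AND hdr_changed -> src_changed]; (4) [format_ok -> deploy_prod]; (5) [compile_a -> run_unit]; (6) [link_lib AND cache_hit -> lint_clean]. Adds src_changed, deploy_prod, run_unit, lint_clean.
Round 2: (8) [run_unit AND cfg_changed -> cache_stale]; (9) [deploy_prod AND lint_clean -> deploy_stage]. Adds cache_stale, deploy_stage.
Round 3: (7) [deploy_stage AND publish_ok -> gen_docs]. Adds gen_docs.
Round 4: (1) [gen_docs AND cache_stale -> tests_changed]. Adds tests_changed.
Derived: lint_clean (round 1), tests_changed (round 4), src_changed (round 1). link_bin never appears in any round.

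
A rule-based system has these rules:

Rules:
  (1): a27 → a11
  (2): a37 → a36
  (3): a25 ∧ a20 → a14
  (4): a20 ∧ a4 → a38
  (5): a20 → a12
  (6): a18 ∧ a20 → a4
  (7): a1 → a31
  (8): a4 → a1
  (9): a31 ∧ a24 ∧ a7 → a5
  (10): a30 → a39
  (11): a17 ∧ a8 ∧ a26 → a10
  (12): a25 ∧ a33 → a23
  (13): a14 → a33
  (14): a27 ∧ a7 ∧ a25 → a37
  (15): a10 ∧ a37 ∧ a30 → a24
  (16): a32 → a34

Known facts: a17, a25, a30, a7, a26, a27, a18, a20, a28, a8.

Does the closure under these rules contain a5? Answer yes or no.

yes

Round 1: (1) [a27 → a11]; (3) [a25 ∧ a20 → a14]; (5) [a20 → a12]; (6) [a18 ∧ a20 → a4]; (10) [a30 → a39]; (11) [a17 ∧ a8 ∧ a26 → a10]; (14) [a27 ∧ a7 ∧ a25 → a37]. New: a11, a14, a12, a4, a39, a10, a37.
Round 2: (2) [a37 → a36]; (4) [a20 ∧ a4 → a38]; (8) [a4 → a1]; (13) [a14 → a33]; (15) [a10 ∧ a37 ∧ a30 → a24]. New: a36, a38, a1, a33, a24.
Round 3: (7) [a1 → a31]; (12) [a25 ∧ a33 → a23]. New: a31, a23.
Round 4: (9) [a31 ∧ a24 ∧ a7 → a5]. New: a5.
a5 appears in round 4, so it is derivable.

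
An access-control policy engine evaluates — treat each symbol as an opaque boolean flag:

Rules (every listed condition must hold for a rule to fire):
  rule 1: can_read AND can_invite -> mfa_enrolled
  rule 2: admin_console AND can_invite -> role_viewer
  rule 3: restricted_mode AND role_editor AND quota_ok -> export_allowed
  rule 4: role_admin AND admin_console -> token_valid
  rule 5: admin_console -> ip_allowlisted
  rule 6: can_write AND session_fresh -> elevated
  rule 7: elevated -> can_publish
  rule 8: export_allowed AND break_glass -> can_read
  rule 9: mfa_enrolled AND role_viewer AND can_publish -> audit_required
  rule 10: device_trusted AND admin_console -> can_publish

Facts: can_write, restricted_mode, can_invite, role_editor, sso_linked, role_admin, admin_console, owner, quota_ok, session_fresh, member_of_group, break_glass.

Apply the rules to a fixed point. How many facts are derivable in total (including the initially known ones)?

[1] rule 2 [admin_console AND can_invite -> role_viewer]; rule 3 [restricted_mode AND role_editor AND quota_ok -> export_allowed]; rule 4 [role_admin AND admin_console -> token_valid]; rule 5 [admin_console -> ip_allowlisted]; rule 6 [can_write AND session_fresh -> elevated]. ⇒ new: role_viewer, export_allowed, token_valid, ip_allowlisted, elevated.
[2] rule 7 [elevated -> can_publish]; rule 8 [export_allowed AND break_glass -> can_read]. ⇒ new: can_publish, can_read.
[3] rule 1 [can_read AND can_invite -> mfa_enrolled]. ⇒ new: mfa_enrolled.
[4] rule 9 [mfa_enrolled AND role_viewer AND can_publish -> audit_required]. ⇒ new: audit_required.
Closure: {admin_console, audit_required, break_glass, can_invite, can_publish, can_read, can_write, elevated, export_allowed, ip_allowlisted, member_of_group, mfa_enrolled, owner, quota_ok, restricted_mode, role_admin, role_editor, role_viewer, session_fresh, sso_linked, token_valid} — 21 facts.

21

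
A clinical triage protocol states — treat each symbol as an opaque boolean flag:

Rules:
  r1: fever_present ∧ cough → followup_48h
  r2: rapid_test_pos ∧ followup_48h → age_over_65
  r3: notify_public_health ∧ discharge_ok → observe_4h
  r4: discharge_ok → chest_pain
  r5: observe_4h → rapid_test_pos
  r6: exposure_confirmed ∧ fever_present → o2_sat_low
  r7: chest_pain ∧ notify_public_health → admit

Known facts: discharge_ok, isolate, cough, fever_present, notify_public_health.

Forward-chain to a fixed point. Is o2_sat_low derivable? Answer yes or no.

no

[1] r1 [fever_present ∧ cough → followup_48h]; r3 [notify_public_health ∧ discharge_ok → observe_4h]; r4 [discharge_ok → chest_pain]. ⇒ new: followup_48h, observe_4h, chest_pain.
[2] r5 [observe_4h → rapid_test_pos]; r7 [chest_pain ∧ notify_public_health → admit]. ⇒ new: rapid_test_pos, admit.
[3] r2 [rapid_test_pos ∧ followup_48h → age_over_65]. ⇒ new: age_over_65.
Fixed point reached. o2_sat_low is concluded only by r6; r6 needs exposure_confirmed (never derived).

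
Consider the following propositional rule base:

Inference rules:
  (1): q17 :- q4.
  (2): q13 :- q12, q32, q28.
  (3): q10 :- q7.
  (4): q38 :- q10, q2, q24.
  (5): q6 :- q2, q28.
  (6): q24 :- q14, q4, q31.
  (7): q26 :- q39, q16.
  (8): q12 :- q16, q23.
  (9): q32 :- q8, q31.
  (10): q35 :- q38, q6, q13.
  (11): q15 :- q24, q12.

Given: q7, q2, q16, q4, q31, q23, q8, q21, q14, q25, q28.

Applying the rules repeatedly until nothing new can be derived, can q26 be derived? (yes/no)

no

Round 1: (1) [q17 :- q4.]; (3) [q10 :- q7.]; (5) [q6 :- q2, q28.]; (6) [q24 :- q14, q4, q31.]; (8) [q12 :- q16, q23.]; (9) [q32 :- q8, q31.]. New: q17, q10, q6, q24, q12, q32.
Round 2: (2) [q13 :- q12, q32, q28.]; (4) [q38 :- q10, q2, q24.]; (11) [q15 :- q24, q12.]. New: q13, q38, q15.
Round 3: (10) [q35 :- q38, q6, q13.]. New: q35.
Fixed point reached. q26 is concluded only by (7); (7) needs q39 (never derived).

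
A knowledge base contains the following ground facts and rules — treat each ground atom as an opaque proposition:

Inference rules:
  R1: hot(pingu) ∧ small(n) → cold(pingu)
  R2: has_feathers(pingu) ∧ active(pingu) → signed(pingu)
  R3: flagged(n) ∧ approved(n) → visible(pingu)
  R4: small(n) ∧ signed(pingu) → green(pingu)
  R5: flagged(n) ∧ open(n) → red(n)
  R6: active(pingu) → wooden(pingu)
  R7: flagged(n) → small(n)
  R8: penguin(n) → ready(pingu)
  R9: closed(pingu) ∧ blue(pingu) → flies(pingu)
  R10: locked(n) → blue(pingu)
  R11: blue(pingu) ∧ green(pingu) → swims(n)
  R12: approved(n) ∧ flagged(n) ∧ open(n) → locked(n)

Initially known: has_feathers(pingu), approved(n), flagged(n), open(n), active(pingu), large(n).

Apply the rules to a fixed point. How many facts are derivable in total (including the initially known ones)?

[1] R2 [has_feathers(pingu) ∧ active(pingu) → signed(pingu)]; R3 [flagged(n) ∧ approved(n) → visible(pingu)]; R5 [flagged(n) ∧ open(n) → red(n)]; R6 [active(pingu) → wooden(pingu)]; R7 [flagged(n) → small(n)]; R12 [approved(n) ∧ flagged(n) ∧ open(n) → locked(n)]. ⇒ new: signed(pingu), visible(pingu), red(n), wooden(pingu), small(n), locked(n).
[2] R4 [small(n) ∧ signed(pingu) → green(pingu)]; R10 [locked(n) → blue(pingu)]. ⇒ new: green(pingu), blue(pingu).
[3] R11 [blue(pingu) ∧ green(pingu) → swims(n)]. ⇒ new: swims(n).
Closure: {active(pingu), approved(n), blue(pingu), flagged(n), green(pingu), has_feathers(pingu), large(n), locked(n), open(n), red(n), signed(pingu), small(n), swims(n), visible(pingu), wooden(pingu)} — 15 facts.

15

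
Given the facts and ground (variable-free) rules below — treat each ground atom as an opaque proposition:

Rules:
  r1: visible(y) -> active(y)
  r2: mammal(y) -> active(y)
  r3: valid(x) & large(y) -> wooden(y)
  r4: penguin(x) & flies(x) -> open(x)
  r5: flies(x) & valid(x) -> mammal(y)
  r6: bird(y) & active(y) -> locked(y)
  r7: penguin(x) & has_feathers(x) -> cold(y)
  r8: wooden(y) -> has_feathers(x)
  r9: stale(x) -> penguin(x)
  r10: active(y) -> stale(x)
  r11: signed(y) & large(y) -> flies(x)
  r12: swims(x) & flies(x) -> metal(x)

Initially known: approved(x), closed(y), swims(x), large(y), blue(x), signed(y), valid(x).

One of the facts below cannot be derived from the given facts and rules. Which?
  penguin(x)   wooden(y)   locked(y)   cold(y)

[1] r3 [valid(x) & large(y) -> wooden(y)]; r11 [signed(y) & large(y) -> flies(x)]. ⇒ new: wooden(y), flies(x).
[2] r5 [flies(x) & valid(x) -> mammal(y)]; r8 [wooden(y) -> has_feathers(x)]; r12 [swims(x) & flies(x) -> metal(x)]. ⇒ new: mammal(y), has_feathers(x), metal(x).
[3] r2 [mammal(y) -> active(y)]. ⇒ new: active(y).
[4] r10 [active(y) -> stale(x)]. ⇒ new: stale(x).
[5] r9 [stale(x) -> penguin(x)]. ⇒ new: penguin(x).
[6] r4 [penguin(x) & flies(x) -> open(x)]; r7 [penguin(x) & has_feathers(x) -> cold(y)]. ⇒ new: open(x), cold(y).
Derived: wooden(y) (round 1), penguin(x) (round 5), cold(y) (round 6). locked(y) never appears in any round.

locked(y)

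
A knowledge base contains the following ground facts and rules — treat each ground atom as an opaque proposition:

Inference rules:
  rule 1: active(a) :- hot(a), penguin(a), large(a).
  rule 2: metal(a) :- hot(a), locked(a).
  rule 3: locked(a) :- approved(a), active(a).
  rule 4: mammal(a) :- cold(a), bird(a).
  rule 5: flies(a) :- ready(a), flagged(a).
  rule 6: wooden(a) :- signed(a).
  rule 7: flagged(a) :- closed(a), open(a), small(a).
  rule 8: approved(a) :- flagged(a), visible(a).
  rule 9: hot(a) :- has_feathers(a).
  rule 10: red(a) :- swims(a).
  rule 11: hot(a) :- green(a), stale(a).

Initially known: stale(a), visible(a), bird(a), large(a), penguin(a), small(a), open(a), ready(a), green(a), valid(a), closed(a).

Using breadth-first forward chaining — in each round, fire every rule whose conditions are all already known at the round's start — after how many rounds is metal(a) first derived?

4

Round 1: rule 7 [flagged(a) :- closed(a), open(a), small(a).]; rule 11 [hot(a) :- green(a), stale(a).]. New: flagged(a), hot(a).
Round 2: rule 1 [active(a) :- hot(a), penguin(a), large(a).]; rule 5 [flies(a) :- ready(a), flagged(a).]; rule 8 [approved(a) :- flagged(a), visible(a).]. New: active(a), flies(a), approved(a).
Round 3: rule 3 [locked(a) :- approved(a), active(a).]. New: locked(a).
Round 4: rule 2 [metal(a) :- hot(a), locked(a).]. New: metal(a).
metal(a) first appears in round 4.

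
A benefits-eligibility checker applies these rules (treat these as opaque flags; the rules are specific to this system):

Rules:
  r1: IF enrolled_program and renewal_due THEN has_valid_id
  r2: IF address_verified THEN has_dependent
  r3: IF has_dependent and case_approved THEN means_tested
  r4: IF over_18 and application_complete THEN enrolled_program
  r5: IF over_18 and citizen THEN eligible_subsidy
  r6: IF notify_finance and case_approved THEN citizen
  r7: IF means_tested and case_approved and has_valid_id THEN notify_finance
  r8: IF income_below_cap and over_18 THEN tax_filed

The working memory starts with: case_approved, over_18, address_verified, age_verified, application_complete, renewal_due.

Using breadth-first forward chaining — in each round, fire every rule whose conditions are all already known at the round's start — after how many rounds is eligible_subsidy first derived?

5

[1] r2 [IF address_verified THEN has_dependent]; r4 [IF over_18 and application_complete THEN enrolled_program]. ⇒ new: has_dependent, enrolled_program.
[2] r1 [IF enrolled_program and renewal_due THEN has_valid_id]; r3 [IF has_dependent and case_approved THEN means_tested]. ⇒ new: has_valid_id, means_tested.
[3] r7 [IF means_tested and case_approved and has_valid_id THEN notify_finance]. ⇒ new: notify_finance.
[4] r6 [IF notify_finance and case_approved THEN citizen]. ⇒ new: citizen.
[5] r5 [IF over_18 and citizen THEN eligible_subsidy]. ⇒ new: eligible_subsidy.
eligible_subsidy first appears in round 5.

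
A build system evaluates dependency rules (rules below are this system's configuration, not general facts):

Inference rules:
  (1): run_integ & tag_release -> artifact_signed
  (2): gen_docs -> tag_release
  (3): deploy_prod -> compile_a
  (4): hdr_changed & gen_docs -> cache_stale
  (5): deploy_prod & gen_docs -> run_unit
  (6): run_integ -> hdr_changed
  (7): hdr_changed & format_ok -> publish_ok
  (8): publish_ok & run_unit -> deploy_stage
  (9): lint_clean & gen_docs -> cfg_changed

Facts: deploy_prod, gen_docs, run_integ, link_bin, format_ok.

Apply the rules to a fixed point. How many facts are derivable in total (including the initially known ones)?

Round 1: (2) [gen_docs -> tag_release]; (3) [deploy_prod -> compile_a]; (5) [deploy_prod & gen_docs -> run_unit]; (6) [run_integ -> hdr_changed]. New: tag_release, compile_a, run_unit, hdr_changed.
Round 2: (1) [run_integ & tag_release -> artifact_signed]; (4) [hdr_changed & gen_docs -> cache_stale]; (7) [hdr_changed & format_ok -> publish_ok]. New: artifact_signed, cache_stale, publish_ok.
Round 3: (8) [publish_ok & run_unit -> deploy_stage]. New: deploy_stage.
Closure: {artifact_signed, cache_stale, compile_a, deploy_prod, deploy_stage, format_ok, gen_docs, hdr_changed, link_bin, publish_ok, run_integ, run_unit, tag_release} — 13 facts.

13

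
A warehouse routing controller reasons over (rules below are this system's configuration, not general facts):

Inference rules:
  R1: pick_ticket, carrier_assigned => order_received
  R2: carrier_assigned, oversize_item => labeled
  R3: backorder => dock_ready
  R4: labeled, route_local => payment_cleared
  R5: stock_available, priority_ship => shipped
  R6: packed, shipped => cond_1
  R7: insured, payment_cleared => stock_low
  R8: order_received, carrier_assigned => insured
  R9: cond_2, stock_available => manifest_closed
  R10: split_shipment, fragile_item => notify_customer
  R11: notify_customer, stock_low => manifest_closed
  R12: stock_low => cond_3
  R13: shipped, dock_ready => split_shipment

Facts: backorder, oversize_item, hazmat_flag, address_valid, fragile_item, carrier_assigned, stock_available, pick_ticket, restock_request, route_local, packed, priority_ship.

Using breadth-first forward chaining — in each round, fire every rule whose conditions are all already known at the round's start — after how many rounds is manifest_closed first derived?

Round 1 — R1, R2, R3, R5, derive order_received, labeled, dock_ready, shipped.
Round 2 — R4, R6, R8, R13, derive payment_cleared, cond_1, insured, split_shipment.
Round 3 — R7, R10, derive stock_low, notify_customer.
Round 4 — R11, R12, derive manifest_closed, cond_3.
manifest_closed first appears in round 4.

4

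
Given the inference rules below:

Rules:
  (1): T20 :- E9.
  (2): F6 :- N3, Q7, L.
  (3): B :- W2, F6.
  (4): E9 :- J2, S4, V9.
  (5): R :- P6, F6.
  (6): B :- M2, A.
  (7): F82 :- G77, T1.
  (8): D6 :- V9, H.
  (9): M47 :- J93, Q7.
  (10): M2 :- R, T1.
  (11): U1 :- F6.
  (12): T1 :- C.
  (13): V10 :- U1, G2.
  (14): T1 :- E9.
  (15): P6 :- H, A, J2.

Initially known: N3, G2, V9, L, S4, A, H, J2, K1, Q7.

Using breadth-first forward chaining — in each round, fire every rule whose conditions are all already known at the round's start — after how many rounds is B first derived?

4

[1] (2) [F6 :- N3, Q7, L.]; (4) [E9 :- J2, S4, V9.]; (8) [D6 :- V9, H.]; (15) [P6 :- H, A, J2.]. ⇒ new: F6, E9, D6, P6.
[2] (1) [T20 :- E9.]; (5) [R :- P6, F6.]; (11) [U1 :- F6.]; (14) [T1 :- E9.]. ⇒ new: T20, R, U1, T1.
[3] (10) [M2 :- R, T1.]; (13) [V10 :- U1, G2.]. ⇒ new: M2, V10.
[4] (6) [B :- M2, A.]. ⇒ new: B.
B first appears in round 4.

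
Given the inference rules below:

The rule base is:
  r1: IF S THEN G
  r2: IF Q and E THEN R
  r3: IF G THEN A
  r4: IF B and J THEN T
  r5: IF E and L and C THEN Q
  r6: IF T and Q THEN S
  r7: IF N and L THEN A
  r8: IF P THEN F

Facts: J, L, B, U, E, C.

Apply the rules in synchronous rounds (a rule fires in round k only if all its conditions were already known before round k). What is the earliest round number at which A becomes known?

4

Round 1: r4 [IF B and J THEN T]; r5 [IF E and L and C THEN Q]. New: T, Q.
Round 2: r2 [IF Q and E THEN R]; r6 [IF T and Q THEN S]. New: R, S.
Round 3: r1 [IF S THEN G]. New: G.
Round 4: r3 [IF G THEN A]. New: A.
A first appears in round 4.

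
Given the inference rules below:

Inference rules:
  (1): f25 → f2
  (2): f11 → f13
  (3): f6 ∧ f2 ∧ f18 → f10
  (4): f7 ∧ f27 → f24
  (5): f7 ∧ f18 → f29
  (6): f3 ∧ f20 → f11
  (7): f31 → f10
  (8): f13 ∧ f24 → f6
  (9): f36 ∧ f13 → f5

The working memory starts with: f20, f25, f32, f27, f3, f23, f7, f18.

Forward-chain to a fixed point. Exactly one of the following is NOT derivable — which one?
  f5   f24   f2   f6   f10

f5

[1] (1) [f25 → f2]; (4) [f7 ∧ f27 → f24]; (5) [f7 ∧ f18 → f29]; (6) [f3 ∧ f20 → f11]. ⇒ new: f2, f24, f29, f11.
[2] (2) [f11 → f13]. ⇒ new: f13.
[3] (8) [f13 ∧ f24 → f6]. ⇒ new: f6.
[4] (3) [f6 ∧ f2 ∧ f18 → f10]. ⇒ new: f10.
Derived: f10 (round 4), f2 (round 1), f6 (round 3), f24 (round 1). f5 never appears in any round.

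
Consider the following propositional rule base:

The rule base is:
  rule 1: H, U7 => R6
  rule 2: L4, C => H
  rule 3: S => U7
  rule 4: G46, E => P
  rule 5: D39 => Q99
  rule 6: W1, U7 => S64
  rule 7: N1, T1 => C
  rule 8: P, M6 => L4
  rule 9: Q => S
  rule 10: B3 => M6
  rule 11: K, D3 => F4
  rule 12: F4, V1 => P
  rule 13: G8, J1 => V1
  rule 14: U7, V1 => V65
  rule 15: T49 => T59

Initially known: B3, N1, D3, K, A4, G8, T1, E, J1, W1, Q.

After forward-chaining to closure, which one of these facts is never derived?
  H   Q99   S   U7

Q99

Round 1: rule 7 [N1, T1 => C]; rule 9 [Q => S]; rule 10 [B3 => M6]; rule 11 [K, D3 => F4]; rule 13 [G8, J1 => V1]. New: C, S, M6, F4, V1.
Round 2: rule 3 [S => U7]; rule 12 [F4, V1 => P]. New: U7, P.
Round 3: rule 6 [W1, U7 => S64]; rule 8 [P, M6 => L4]; rule 14 [U7, V1 => V65]. New: S64, L4, V65.
Round 4: rule 2 [L4, C => H]. New: H.
Round 5: rule 1 [H, U7 => R6]. New: R6.
Derived: S (round 1), U7 (round 2), H (round 4). Q99 never appears in any round.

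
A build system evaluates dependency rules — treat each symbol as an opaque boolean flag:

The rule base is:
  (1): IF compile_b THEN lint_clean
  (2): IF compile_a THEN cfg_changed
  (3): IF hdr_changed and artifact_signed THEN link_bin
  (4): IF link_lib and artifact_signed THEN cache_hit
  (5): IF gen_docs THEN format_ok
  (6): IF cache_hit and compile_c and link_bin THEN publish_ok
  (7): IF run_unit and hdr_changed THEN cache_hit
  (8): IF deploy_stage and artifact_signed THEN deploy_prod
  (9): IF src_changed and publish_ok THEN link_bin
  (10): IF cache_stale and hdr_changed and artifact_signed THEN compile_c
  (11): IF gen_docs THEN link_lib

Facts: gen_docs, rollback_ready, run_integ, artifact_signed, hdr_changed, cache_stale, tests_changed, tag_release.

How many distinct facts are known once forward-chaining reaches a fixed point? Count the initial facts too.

14

Round 1: (3) [IF hdr_changed and artifact_signed THEN link_bin]; (5) [IF gen_docs THEN format_ok]; (10) [IF cache_stale and hdr_changed and artifact_signed THEN compile_c]; (11) [IF gen_docs THEN link_lib]. Adds link_bin, format_ok, compile_c, link_lib.
Round 2: (4) [IF link_lib and artifact_signed THEN cache_hit]. Adds cache_hit.
Round 3: (6) [IF cache_hit and compile_c and link_bin THEN publish_ok]. Adds publish_ok.
Closure: {artifact_signed, cache_hit, cache_stale, compile_c, format_ok, gen_docs, hdr_changed, link_bin, link_lib, publish_ok, rollback_ready, run_integ, tag_release, tests_changed} — 14 facts.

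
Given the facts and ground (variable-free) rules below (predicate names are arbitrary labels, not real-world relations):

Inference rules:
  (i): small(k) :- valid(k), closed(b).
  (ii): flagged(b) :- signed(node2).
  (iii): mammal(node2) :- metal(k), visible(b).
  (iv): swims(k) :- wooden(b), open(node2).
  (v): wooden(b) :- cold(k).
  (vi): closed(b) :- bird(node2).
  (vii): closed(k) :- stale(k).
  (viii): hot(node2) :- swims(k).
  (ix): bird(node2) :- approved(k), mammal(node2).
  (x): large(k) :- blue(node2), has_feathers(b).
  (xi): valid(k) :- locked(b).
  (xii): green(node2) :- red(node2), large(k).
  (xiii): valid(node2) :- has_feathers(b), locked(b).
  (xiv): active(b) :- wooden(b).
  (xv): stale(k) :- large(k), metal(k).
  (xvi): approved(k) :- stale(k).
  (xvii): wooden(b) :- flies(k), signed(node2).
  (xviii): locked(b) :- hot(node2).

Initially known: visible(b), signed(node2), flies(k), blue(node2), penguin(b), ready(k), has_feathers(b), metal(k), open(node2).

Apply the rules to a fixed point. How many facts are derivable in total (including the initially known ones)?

25

Round 1 fires (ii), (iii), (x), (xvii), giving flagged(b), mammal(node2), large(k), wooden(b).
Round 2 fires (iv), (xiv), (xv), giving swims(k), active(b), stale(k).
Round 3 fires (vii), (viii), (xvi), giving closed(k), hot(node2), approved(k).
Round 4 fires (ix), (xviii), giving bird(node2), locked(b).
Round 5 fires (vi), (xi), (xiii), giving closed(b), valid(k), valid(node2).
Round 6 fires (i), giving small(k).
Closure: {active(b), approved(k), bird(node2), blue(node2), closed(b), closed(k), flagged(b), flies(k), has_feathers(b), hot(node2), large(k), locked(b), mammal(node2), metal(k), open(node2), penguin(b), ready(k), signed(node2), small(k), stale(k), swims(k), valid(k), valid(node2), visible(b), wooden(b)} — 25 facts.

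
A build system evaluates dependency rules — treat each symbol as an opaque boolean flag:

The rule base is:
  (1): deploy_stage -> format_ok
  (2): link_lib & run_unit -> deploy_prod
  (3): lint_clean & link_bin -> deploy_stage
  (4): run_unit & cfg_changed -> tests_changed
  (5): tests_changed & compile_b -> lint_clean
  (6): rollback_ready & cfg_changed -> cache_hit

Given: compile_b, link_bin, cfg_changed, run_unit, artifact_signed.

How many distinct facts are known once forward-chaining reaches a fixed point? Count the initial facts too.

9

Round 1: (4) [run_unit & cfg_changed -> tests_changed]. New: tests_changed.
Round 2: (5) [tests_changed & compile_b -> lint_clean]. New: lint_clean.
Round 3: (3) [lint_clean & link_bin -> deploy_stage]. New: deploy_stage.
Round 4: (1) [deploy_stage -> format_ok]. New: format_ok.
Closure: {artifact_signed, cfg_changed, compile_b, deploy_stage, format_ok, link_bin, lint_clean, run_unit, tests_changed} — 9 facts.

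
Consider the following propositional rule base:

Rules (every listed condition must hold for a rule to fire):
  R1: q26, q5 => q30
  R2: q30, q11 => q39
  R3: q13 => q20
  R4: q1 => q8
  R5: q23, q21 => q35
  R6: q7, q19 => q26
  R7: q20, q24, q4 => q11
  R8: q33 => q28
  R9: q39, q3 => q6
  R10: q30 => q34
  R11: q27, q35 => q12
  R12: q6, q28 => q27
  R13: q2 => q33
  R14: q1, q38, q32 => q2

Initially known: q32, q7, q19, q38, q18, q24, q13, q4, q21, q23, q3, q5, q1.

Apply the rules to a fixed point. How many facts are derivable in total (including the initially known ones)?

[1] R3 [q13 => q20]; R4 [q1 => q8]; R5 [q23, q21 => q35]; R6 [q7, q19 => q26]; R14 [q1, q38, q32 => q2]. ⇒ new: q20, q8, q35, q26, q2.
[2] R1 [q26, q5 => q30]; R7 [q20, q24, q4 => q11]; R13 [q2 => q33]. ⇒ new: q30, q11, q33.
[3] R2 [q30, q11 => q39]; R8 [q33 => q28]; R10 [q30 => q34]. ⇒ new: q39, q28, q34.
[4] R9 [q39, q3 => q6]. ⇒ new: q6.
[5] R12 [q6, q28 => q27]. ⇒ new: q27.
[6] R11 [q27, q35 => q12]. ⇒ new: q12.
Closure: {q1, q11, q12, q13, q18, q19, q2, q20, q21, q23, q24, q26, q27, q28, q3, q30, q32, q33, q34, q35, q38, q39, q4, q5, q6, q7, q8} — 27 facts.

27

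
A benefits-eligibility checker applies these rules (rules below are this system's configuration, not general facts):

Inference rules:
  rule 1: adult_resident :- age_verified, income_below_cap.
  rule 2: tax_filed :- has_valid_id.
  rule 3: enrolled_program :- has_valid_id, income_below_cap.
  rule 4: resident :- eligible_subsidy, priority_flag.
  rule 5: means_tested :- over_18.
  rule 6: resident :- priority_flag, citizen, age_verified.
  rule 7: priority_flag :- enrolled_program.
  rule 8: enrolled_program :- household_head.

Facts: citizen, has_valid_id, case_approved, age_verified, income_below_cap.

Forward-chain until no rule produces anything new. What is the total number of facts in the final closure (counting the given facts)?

10

[1] rule 1 [adult_resident :- age_verified, income_below_cap.]; rule 2 [tax_filed :- has_valid_id.]; rule 3 [enrolled_program :- has_valid_id, income_below_cap.]. ⇒ new: adult_resident, tax_filed, enrolled_program.
[2] rule 7 [priority_flag :- enrolled_program.]. ⇒ new: priority_flag.
[3] rule 6 [resident :- priority_flag, citizen, age_verified.]. ⇒ new: resident.
Closure: {adult_resident, age_verified, case_approved, citizen, enrolled_program, has_valid_id, income_below_cap, priority_flag, resident, tax_filed} — 10 facts.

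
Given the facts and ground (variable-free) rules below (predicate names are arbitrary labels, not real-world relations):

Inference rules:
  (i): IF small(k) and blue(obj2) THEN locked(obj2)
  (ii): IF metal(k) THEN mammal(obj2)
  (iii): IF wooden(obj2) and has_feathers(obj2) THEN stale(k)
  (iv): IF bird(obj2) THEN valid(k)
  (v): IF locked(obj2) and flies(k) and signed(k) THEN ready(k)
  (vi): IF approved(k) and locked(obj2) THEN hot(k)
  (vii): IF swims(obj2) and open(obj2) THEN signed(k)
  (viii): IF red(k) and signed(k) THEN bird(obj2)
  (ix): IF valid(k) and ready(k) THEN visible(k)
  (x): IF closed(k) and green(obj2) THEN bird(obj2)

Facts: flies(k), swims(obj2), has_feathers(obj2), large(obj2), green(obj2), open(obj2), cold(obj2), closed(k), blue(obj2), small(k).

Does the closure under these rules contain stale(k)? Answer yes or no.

no

[1] (i) [IF small(k) and blue(obj2) THEN locked(obj2)]; (vii) [IF swims(obj2) and open(obj2) THEN signed(k)]; (x) [IF closed(k) and green(obj2) THEN bird(obj2)]. ⇒ new: locked(obj2), signed(k), bird(obj2).
[2] (iv) [IF bird(obj2) THEN valid(k)]; (v) [IF locked(obj2) and flies(k) and signed(k) THEN ready(k)]. ⇒ new: valid(k), ready(k).
[3] (ix) [IF valid(k) and ready(k) THEN visible(k)]. ⇒ new: visible(k).
Fixed point reached. stale(k) is concluded only by (iii); (iii) needs wooden(obj2) (never derived).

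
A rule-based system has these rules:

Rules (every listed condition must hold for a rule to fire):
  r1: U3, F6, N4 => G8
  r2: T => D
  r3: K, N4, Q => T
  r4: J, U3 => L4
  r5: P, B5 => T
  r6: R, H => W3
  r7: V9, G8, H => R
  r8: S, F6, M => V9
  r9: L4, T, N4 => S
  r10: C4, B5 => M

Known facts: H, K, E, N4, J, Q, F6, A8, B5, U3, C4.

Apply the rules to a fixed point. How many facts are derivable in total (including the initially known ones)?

20

Round 1 — r1, r3, r4, r10, derive G8, T, L4, M.
Round 2 — r2, r9, derive D, S.
Round 3 — r8, derive V9.
Round 4 — r7, derive R.
Round 5 — r6, derive W3.
Closure: {A8, B5, C4, D, E, F6, G8, H, J, K, L4, M, N4, Q, R, S, T, U3, V9, W3} — 20 facts.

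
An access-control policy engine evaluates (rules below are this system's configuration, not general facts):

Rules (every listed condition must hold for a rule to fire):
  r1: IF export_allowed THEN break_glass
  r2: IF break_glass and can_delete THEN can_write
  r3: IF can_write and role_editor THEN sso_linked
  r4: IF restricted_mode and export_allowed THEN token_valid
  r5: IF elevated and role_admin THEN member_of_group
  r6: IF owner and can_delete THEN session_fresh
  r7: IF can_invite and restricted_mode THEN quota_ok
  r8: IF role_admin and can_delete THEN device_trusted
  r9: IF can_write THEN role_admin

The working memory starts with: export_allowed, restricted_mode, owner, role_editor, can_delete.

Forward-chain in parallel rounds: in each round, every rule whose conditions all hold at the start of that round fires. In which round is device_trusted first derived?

Round 1 fires r1, r4, r6, giving break_glass, token_valid, session_fresh.
Round 2 fires r2, giving can_write.
Round 3 fires r3, r9, giving sso_linked, role_admin.
Round 4 fires r8, giving device_trusted.
device_trusted first appears in round 4.

4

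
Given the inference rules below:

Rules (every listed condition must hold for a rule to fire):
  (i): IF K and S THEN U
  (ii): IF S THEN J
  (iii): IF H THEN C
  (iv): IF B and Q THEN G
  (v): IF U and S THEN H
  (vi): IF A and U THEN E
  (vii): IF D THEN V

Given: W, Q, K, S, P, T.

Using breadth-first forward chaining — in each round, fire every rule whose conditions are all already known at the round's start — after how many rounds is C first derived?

Round 1 fires (i), (ii), giving U, J.
Round 2 fires (v), giving H.
Round 3 fires (iii), giving C.
C first appears in round 3.

3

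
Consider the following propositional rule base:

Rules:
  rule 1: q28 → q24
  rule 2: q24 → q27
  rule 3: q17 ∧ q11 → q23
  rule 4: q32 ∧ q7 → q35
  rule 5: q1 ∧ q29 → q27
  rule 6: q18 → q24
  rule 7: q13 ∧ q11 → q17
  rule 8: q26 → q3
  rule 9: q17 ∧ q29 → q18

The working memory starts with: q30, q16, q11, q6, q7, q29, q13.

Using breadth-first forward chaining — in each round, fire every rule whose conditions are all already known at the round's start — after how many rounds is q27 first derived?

4

[1] rule 7 [q13 ∧ q11 → q17]. ⇒ new: q17.
[2] rule 3 [q17 ∧ q11 → q23]; rule 9 [q17 ∧ q29 → q18]. ⇒ new: q23, q18.
[3] rule 6 [q18 → q24]. ⇒ new: q24.
[4] rule 2 [q24 → q27]. ⇒ new: q27.
q27 first appears in round 4.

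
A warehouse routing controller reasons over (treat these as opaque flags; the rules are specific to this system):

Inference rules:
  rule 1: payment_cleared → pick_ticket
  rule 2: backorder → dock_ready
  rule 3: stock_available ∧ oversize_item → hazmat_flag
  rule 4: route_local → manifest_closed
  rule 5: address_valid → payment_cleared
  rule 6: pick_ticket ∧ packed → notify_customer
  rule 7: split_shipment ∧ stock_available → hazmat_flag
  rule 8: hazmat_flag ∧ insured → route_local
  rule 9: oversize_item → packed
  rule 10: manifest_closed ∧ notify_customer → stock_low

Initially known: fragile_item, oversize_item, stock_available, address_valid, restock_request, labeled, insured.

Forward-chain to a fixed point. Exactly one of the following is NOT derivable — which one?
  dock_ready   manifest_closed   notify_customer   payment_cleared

Round 1 — rule 3, rule 5, rule 9, derive hazmat_flag, payment_cleared, packed.
Round 2 — rule 1, rule 8, derive pick_ticket, route_local.
Round 3 — rule 4, rule 6, derive manifest_closed, notify_customer.
Round 4 — rule 10, derive stock_low.
Derived: notify_customer (round 3), manifest_closed (round 3), payment_cleared (round 1). dock_ready never appears in any round.

dock_ready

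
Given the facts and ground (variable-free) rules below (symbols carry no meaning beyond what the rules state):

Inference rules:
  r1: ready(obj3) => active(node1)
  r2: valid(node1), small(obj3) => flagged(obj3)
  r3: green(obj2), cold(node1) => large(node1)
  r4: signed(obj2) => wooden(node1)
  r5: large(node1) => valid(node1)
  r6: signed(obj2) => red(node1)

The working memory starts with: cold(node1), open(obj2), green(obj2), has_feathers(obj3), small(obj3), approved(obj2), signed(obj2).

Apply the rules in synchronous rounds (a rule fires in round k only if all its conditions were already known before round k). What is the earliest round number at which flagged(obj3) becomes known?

3

Round 1 fires r3, r4, r6, giving large(node1), wooden(node1), red(node1).
Round 2 fires r5, giving valid(node1).
Round 3 fires r2, giving flagged(obj3).
flagged(obj3) first appears in round 3.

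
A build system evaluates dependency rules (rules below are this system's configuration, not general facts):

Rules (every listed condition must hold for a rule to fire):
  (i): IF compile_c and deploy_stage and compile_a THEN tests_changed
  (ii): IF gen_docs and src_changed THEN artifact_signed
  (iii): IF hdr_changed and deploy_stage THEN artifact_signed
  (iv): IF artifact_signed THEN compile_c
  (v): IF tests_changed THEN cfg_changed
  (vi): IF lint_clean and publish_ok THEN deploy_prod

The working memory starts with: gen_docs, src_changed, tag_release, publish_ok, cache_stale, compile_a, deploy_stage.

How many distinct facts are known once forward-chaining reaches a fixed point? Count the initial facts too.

11

Round 1: (ii) [IF gen_docs and src_changed THEN artifact_signed]. Adds artifact_signed.
Round 2: (iv) [IF artifact_signed THEN compile_c]. Adds compile_c.
Round 3: (i) [IF compile_c and deploy_stage and compile_a THEN tests_changed]. Adds tests_changed.
Round 4: (v) [IF tests_changed THEN cfg_changed]. Adds cfg_changed.
Closure: {artifact_signed, cache_stale, cfg_changed, compile_a, compile_c, deploy_stage, gen_docs, publish_ok, src_changed, tag_release, tests_changed} — 11 facts.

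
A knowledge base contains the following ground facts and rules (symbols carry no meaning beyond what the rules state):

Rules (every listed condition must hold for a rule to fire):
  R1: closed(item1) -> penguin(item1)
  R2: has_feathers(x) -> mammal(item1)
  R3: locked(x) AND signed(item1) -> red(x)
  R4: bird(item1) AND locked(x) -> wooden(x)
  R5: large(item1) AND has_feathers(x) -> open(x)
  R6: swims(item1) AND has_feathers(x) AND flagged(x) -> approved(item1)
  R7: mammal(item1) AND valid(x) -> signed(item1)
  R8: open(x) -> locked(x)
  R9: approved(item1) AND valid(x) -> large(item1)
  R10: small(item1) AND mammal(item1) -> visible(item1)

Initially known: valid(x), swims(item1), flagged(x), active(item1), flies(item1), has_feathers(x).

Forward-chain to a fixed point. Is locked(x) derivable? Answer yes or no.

Round 1: R2 [has_feathers(x) -> mammal(item1)]; R6 [swims(item1) AND has_feathers(x) AND flagged(x) -> approved(item1)]. New: mammal(item1), approved(item1).
Round 2: R7 [mammal(item1) AND valid(x) -> signed(item1)]; R9 [approved(item1) AND valid(x) -> large(item1)]. New: signed(item1), large(item1).
Round 3: R5 [large(item1) AND has_feathers(x) -> open(x)]. New: open(x).
Round 4: R8 [open(x) -> locked(x)]. New: locked(x).
Round 5: R3 [locked(x) AND signed(item1) -> red(x)]. New: red(x).
locked(x) appears in round 4, so it is derivable.

yes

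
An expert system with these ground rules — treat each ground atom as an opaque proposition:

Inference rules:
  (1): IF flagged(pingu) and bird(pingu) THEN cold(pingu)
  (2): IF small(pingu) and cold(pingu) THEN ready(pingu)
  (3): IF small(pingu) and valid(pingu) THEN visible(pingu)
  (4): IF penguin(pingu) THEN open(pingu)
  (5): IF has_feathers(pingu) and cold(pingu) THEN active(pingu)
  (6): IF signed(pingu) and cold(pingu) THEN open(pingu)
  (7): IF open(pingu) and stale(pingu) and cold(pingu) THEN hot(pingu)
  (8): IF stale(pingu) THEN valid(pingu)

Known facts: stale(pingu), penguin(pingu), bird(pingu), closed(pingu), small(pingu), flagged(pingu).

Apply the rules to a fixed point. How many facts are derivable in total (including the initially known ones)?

Round 1 fires (1), (4), (8), giving cold(pingu), open(pingu), valid(pingu).
Round 2 fires (2), (3), (7), giving ready(pingu), visible(pingu), hot(pingu).
Closure: {bird(pingu), closed(pingu), cold(pingu), flagged(pingu), hot(pingu), open(pingu), penguin(pingu), ready(pingu), small(pingu), stale(pingu), valid(pingu), visible(pingu)} — 12 facts.

12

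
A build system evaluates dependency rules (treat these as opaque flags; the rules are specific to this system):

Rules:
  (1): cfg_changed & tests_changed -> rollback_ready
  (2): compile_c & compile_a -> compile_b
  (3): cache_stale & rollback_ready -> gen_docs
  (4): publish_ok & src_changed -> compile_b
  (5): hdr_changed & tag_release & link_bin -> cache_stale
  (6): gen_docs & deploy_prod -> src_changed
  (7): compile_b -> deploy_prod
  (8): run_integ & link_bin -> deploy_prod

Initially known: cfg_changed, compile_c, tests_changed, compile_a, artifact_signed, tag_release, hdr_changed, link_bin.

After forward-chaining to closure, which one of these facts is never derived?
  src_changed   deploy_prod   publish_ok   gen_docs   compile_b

publish_ok

Round 1 fires (1), (2), (5), giving rollback_ready, compile_b, cache_stale.
Round 2 fires (3), (7), giving gen_docs, deploy_prod.
Round 3 fires (6), giving src_changed.
Derived: compile_b (round 1), deploy_prod (round 2), gen_docs (round 2), src_changed (round 3). publish_ok never appears in any round.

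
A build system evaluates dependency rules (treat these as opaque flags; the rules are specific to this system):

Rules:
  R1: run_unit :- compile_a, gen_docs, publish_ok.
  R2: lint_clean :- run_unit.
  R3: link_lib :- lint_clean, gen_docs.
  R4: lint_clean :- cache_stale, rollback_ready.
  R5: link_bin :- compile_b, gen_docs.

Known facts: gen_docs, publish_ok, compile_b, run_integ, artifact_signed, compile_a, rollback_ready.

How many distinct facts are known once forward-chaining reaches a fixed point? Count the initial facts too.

Round 1: R1 [run_unit :- compile_a, gen_docs, publish_ok.]; R5 [link_bin :- compile_b, gen_docs.]. Adds run_unit, link_bin.
Round 2: R2 [lint_clean :- run_unit.]. Adds lint_clean.
Round 3: R3 [link_lib :- lint_clean, gen_docs.]. Adds link_lib.
Closure: {artifact_signed, compile_a, compile_b, gen_docs, link_bin, link_lib, lint_clean, publish_ok, rollback_ready, run_integ, run_unit} — 11 facts.

11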